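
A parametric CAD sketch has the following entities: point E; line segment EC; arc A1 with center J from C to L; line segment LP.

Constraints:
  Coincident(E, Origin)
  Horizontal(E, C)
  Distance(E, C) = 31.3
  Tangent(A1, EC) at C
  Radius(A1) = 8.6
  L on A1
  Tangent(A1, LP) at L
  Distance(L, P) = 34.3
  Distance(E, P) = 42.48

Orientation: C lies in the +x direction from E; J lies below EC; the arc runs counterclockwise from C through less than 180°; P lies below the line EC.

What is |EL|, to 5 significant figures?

23.864

Checks: |JL| = 8.600 ✓; ∠(JL, LP) = 90.00° ✓; |LP| = 34.30 ✓; |EP| = 42.48 ✓.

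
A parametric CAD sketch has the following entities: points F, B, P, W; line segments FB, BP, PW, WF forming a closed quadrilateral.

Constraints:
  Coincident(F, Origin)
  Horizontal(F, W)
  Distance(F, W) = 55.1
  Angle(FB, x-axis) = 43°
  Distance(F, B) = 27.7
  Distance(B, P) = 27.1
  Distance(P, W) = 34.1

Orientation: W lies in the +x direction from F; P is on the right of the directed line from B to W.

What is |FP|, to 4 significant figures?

23.45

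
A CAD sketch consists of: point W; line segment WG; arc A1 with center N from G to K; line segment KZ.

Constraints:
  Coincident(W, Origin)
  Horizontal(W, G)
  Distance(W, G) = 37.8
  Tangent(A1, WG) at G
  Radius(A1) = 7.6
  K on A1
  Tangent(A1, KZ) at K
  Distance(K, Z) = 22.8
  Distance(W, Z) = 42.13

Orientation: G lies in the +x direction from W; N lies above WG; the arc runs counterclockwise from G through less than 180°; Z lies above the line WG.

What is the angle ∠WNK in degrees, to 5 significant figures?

152.59°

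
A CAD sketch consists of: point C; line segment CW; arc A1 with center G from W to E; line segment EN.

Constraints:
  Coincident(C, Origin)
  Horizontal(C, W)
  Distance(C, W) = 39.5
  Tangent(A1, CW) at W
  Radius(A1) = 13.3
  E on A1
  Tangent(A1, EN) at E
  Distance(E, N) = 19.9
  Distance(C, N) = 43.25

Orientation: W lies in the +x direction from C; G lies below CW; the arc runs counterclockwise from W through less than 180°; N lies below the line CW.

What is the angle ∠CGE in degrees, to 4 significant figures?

21.03°

Checks: |GE| = 13.30 ✓; ∠(GE, EN) = 90.00° ✓; |EN| = 19.90 ✓; |CN| = 43.25 ✓.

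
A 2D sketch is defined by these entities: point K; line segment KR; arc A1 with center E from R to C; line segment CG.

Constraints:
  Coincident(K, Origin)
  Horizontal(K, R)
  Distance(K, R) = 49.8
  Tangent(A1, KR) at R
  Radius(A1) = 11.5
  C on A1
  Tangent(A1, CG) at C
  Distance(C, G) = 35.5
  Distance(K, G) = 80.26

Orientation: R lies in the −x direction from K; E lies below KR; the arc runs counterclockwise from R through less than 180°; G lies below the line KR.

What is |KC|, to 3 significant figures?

61.9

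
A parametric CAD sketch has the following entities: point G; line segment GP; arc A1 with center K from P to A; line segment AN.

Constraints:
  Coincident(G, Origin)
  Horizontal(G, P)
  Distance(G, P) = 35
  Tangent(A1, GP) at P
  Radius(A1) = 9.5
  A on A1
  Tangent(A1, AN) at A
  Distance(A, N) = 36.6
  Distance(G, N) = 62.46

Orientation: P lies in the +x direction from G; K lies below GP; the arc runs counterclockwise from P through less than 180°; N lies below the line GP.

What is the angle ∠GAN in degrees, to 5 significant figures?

141.28°

Checks: ∠(KP, PG) = 90.00° ✓; |KP| = 9.500 ✓; |KA| = 9.500 ✓; ∠(KA, AN) = 90.00° ✓; |AN| = 36.60 ✓; |GN| = 62.46 ✓.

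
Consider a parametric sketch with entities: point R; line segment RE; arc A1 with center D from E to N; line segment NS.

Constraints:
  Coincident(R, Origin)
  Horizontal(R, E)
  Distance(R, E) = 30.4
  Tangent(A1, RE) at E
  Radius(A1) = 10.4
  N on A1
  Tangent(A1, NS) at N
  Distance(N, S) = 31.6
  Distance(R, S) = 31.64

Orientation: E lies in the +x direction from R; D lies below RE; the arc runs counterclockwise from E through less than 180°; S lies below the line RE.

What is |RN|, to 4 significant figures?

22.18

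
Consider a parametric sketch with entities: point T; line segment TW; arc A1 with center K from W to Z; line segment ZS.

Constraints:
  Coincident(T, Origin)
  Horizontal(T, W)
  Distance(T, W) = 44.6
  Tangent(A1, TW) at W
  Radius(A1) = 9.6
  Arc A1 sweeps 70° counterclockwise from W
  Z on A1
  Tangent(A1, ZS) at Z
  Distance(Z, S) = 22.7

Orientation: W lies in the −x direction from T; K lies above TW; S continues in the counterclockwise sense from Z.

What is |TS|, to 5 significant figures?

39.218

On A1, W sits at bearing -90° from K; a 70° counterclockwise sweep puts Z at bearing -20°, so Z = K + 9.6·(cos -20°, sin -20°) = (-35.579, 6.3166). The tangent condition forces KZ to be normal to ZS, so ZS runs along (−sin -20°, cos -20°); with |ZS| = 22.7, S = (-27.815, 27.648). Then |TS| = |S − T| = 39.218.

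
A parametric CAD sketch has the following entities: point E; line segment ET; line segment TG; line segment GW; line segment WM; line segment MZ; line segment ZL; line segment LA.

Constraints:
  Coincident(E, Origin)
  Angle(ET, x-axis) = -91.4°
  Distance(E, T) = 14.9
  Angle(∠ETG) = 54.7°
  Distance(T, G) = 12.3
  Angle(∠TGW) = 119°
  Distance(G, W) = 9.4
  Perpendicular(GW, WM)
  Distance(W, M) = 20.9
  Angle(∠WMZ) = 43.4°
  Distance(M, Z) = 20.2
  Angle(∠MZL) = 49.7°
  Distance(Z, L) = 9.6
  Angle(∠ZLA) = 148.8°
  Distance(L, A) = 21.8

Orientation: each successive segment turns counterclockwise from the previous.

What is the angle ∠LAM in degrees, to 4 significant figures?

46.36°

E is at the origin; ET runs at -91.4° with length 14.9, so T = (-0.3640, -14.90). ∠ETG = 54.7° gives TG at 33.90° from the x-axis; with |TG| = 12.3, G = (9.845, -8.035). ∠TGW = 119.0° gives GW at 94.90° from the x-axis; with |GW| = 9.4, W = (9.042, 1.330). The perpendicularity gives WM at right angles to GW, so WM runs at -175.1°; with |WM| = 20.9, M = (-11.78, -0.4549). ∠WMZ = 43.4° gives MZ at -38.50° from the x-axis; with |MZ| = 20.2, Z = (4.027, -13.03). ∠MZL = 49.7° gives ZL at 91.80° from the x-axis; with |ZL| = 9.6, L = (3.726, -3.434). ∠ZLA = 148.8° gives LA at 123.0° from the x-axis; with |LA| = 21.8, A = (-8.147, 14.85). Then cos ∠LAM = AL·AM / (|AL||AM|), giving 46.36°.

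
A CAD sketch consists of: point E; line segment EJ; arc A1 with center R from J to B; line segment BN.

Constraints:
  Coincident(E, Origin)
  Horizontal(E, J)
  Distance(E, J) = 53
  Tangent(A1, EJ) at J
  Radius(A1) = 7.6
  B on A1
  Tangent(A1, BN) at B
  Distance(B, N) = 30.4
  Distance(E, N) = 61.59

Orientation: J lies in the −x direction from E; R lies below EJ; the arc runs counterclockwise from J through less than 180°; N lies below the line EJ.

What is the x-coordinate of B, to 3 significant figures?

-60.0

E is at the origin; E and J share the same y with |EJ| = 53.0 and J on the −x side, so J = (-53.0, 0.00). Since A1 is tangent to EJ there, RJ ⟂ EJ, so R = J + (0, -7.6) = (-53.0, -7.60). Since RB ⟂ BN (tangency), |RN| = √(7.6² + 30.4²) = 31.3 regardless of where B sits on A1. So N lies on both circle(E, 61.59) and circle(R, 31.3); the below-EJ intersection is N = (-48.0, -38.5). B is the foot of the tangent from N: B = (-60.0, -10.6).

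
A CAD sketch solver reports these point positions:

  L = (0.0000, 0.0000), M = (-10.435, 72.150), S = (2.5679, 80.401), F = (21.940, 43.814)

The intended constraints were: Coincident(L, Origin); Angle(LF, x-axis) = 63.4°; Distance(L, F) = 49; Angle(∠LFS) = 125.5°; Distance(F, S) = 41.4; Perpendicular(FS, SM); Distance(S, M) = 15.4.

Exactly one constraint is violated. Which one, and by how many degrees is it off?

Perpendicular(FS, SM) — off by 4.50°.

L = (0.00, 0.00) ✓; LF at 63.40° ✓; |LF| = 49.00 ✓; ∠LFS = 125.5° ✓; |FS| = 41.40 ✓; ∠(FS, SM) = 94.50° ✗; |SM| = 15.40 ✓.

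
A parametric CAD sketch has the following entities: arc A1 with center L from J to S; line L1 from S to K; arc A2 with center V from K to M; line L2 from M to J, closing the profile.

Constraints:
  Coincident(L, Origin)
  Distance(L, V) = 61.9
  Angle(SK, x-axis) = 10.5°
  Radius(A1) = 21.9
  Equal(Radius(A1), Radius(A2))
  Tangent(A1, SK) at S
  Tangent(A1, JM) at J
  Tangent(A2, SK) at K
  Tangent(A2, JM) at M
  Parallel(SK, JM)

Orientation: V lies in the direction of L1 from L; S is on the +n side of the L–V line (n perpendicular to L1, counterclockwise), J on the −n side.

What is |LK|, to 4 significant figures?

65.66

Tangency of A1 to both parallel lines with radius 21.9 puts S and J at L ± 21.9·n: S = (-3.991, 21.53), J = (3.991, -21.53). Equal radii place K and M the same way about V: K = V + 21.9·n = (56.87, 32.81), M = V − 21.9·n = (64.85, -10.25). Then |LK| = |K − L| = 65.66.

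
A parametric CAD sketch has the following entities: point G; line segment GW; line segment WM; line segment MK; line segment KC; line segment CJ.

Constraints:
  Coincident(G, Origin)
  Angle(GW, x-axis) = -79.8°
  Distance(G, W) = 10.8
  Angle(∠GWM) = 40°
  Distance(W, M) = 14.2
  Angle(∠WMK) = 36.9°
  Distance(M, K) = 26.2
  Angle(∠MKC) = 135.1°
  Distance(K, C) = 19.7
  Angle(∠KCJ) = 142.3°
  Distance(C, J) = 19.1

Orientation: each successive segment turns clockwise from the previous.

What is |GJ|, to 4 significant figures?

48.48

G is at the origin; GW runs at -79.8° with length 10.8, so W = (1.913, -10.63). ∠GWM = 40.0° gives WM at 140.2° from the x-axis; with |WM| = 14.2, M = (-8.997, -1.540). ∠WMK = 36.9° gives MK at -2.900° from the x-axis; with |MK| = 26.2, K = (17.17, -2.865). ∠MKC = 135.1° gives KC at -47.80° from the x-axis; with |KC| = 19.7, C = (30.40, -17.46). ∠KCJ = 142.3° gives CJ at -85.50° from the x-axis; with |CJ| = 19.1, J = (31.90, -36.50). Then |GJ| = |J − G| = 48.48.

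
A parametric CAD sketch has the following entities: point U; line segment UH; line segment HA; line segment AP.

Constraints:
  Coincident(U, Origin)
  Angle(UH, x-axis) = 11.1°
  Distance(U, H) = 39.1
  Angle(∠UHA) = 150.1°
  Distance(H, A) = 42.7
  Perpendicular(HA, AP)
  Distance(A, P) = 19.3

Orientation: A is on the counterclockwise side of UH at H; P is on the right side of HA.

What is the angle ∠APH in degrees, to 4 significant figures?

65.68°

∠UHA = 150.1°, so HA runs at 11.1° + (180° − 150.1°) = 41.00° from the x-axis; with |HA| = 42.7, A = H + 42.7·(cos 41.00°, sin 41.00°) = (70.59, 35.54). The perpendicularity gives AP at right angles to HA; with |AP| = 19.3 on the right of HA, P = A + 19.3·(0.6561, -0.7547) = (83.26, 20.98). Then cos ∠APH = PA·PH / (|PA||PH|), giving 65.68°.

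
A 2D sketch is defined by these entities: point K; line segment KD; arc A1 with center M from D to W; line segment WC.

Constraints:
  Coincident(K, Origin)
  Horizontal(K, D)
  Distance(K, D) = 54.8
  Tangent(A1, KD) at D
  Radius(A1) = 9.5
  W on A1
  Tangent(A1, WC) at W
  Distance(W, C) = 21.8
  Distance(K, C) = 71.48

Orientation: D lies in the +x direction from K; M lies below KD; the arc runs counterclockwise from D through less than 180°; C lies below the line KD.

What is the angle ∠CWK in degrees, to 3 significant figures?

156°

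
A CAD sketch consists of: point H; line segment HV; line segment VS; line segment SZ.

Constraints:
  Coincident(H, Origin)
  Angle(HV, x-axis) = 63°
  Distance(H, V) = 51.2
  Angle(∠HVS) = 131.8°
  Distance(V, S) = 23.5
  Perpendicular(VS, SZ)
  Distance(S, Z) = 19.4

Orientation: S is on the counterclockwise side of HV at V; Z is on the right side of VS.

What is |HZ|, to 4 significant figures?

81.46

H is at the origin; HV runs at 63.0° with length 51.2, so V = 51.2·(cos 63.0°, sin 63.0°) = (23.24, 45.62). ∠HVS = 131.8°, so VS runs at 63.0° + (180° − 131.8°) = 111.2° from the x-axis; with |VS| = 23.5, S = V + 23.5·(cos 111.2°, sin 111.2°) = (14.75, 67.53). VS is perpendicular to SZ; with |SZ| = 19.4 on the right of VS, Z = S + 19.4·(0.9323, 0.3616) = (32.83, 74.54). Then |HZ| = |Z − H| = 81.46.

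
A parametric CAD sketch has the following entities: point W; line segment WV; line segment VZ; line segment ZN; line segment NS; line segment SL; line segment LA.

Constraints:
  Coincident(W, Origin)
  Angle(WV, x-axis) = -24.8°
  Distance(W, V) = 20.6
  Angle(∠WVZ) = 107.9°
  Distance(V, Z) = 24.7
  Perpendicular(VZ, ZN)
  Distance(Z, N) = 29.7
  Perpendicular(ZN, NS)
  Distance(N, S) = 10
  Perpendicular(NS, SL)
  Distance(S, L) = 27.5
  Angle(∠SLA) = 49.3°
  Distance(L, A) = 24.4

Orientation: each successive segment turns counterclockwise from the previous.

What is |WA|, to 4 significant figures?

39.56

W is at the origin; WV runs at -24.8° with length 20.6, so V = (18.70, -8.641). ∠WVZ = 107.9° gives VZ at 47.30° from the x-axis; with |VZ| = 24.7, Z = (35.45, 9.512). VZ is perpendicular to ZN, so ZN runs at 137.3°; with |ZN| = 29.7, N = (13.62, 29.65). The perpendicularity gives NS at right angles to ZN, so NS runs at -132.7°; with |NS| = 10.0, S = (6.842, 22.30). NS is perpendicular to SL, so SL runs at -42.70°; with |SL| = 27.5, L = (27.05, 3.654). ∠SLA = 49.3° gives LA at 88.00° from the x-axis; with |LA| = 24.4, A = (27.90, 28.04). Then |WA| = |A − W| = 39.56.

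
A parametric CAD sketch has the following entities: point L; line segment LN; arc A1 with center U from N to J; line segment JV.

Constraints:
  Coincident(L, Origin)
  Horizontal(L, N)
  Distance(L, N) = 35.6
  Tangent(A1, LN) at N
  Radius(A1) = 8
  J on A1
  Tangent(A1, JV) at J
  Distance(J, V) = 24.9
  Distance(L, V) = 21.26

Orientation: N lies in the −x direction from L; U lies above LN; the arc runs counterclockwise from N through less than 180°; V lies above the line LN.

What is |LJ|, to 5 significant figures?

30.500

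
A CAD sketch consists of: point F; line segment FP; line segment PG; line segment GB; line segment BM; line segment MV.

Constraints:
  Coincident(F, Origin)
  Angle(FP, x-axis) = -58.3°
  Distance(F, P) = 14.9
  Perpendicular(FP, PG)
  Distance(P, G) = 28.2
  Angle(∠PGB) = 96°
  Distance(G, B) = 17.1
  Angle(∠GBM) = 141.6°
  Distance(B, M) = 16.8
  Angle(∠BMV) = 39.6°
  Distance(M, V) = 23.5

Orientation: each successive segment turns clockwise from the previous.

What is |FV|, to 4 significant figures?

19.36

∠GBM = 141.6° gives BM at 89.30° from the x-axis; with |BM| = 16.8, M = (-26.42, 2.833). ∠BMV = 39.6° gives MV at -51.10° from the x-axis; with |MV| = 23.5, V = (-11.66, -15.46). Then |FV| = |V − F| = 19.36.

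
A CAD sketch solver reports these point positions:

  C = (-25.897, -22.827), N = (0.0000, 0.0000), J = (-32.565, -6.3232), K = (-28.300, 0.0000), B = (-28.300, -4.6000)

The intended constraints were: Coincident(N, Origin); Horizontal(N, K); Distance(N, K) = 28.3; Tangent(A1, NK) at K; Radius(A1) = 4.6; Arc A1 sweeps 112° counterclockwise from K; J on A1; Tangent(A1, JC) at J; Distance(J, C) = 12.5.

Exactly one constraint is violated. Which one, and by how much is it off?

Distance(J, C) = 12.5 — off by 5.30.

N = (0.00, 0.00) ✓; N.y = 0.00, K.y = 0.00 ✓; |NK| = 28.30 ✓; ∠(BK, KN) = 90.00° ✓; |BK| = 4.600 ✓; bearing(B→J) − bearing(B→K) = 112.0° ✓; |BJ| = 4.600 ✓; ∠(BJ, JC) = 90.00° ✓; |JC| = 17.80 ✗.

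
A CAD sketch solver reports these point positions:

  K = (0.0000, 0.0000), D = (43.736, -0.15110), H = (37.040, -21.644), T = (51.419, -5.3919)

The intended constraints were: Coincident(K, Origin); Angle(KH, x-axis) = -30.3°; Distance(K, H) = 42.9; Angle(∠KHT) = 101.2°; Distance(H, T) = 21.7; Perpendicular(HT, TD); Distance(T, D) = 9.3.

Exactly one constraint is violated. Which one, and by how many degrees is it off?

Perpendicular(HT, TD) — off by 7.20°.

K = (0.00, 0.00) ✓; KH at -30.30° ✓; |KH| = 42.90 ✓; ∠KHT = 101.2° ✓; |HT| = 21.70 ✓; ∠(HT, TD) = 97.20° ✗; |TD| = 9.300 ✓.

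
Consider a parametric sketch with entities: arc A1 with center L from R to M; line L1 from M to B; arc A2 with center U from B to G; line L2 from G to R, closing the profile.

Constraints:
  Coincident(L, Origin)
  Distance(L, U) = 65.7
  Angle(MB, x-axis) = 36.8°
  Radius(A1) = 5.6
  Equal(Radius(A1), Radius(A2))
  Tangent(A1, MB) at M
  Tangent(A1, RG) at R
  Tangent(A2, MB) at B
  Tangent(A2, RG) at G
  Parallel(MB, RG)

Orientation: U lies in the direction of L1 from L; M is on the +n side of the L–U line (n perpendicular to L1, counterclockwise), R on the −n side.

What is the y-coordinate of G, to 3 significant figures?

34.9

The slot axis is L1's direction at 36.8°, so u = (cos 36.8°, sin 36.8°) = (0.801, 0.599) and n = (−sin 36.8°, cos 36.8°) = (-0.599, 0.801). L is at the origin and U lies 65.7 along u from L, so U = 65.7·u = (52.6, 39.4). Tangency of A1 to both parallel lines with radius 5.6 puts M and R at L ± 5.6·n: M = (-3.35, 4.48), R = (3.35, -4.48). Equal radii place B and G the same way about U: B = U + 5.6·n = (49.3, 43.8), G = U − 5.6·n = (56.0, 34.9). So G.y = 34.9.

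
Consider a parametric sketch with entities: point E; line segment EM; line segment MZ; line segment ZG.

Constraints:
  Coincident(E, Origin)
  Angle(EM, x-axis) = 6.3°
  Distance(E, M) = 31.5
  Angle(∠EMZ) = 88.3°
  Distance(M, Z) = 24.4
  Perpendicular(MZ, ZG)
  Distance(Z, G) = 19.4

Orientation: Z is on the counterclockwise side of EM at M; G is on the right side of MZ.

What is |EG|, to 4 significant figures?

56.04

E is at the origin; EM runs at 6.3° with length 31.5, so M = 31.5·(cos 6.3°, sin 6.3°) = (31.31, 3.457). ∠EMZ = 88.3°, so MZ runs at 6.3° + (180° − 88.3°) = 98.00° from the x-axis; with |MZ| = 24.4, Z = M + 24.4·(cos 98.00°, sin 98.00°) = (27.91, 27.62). MZ ⟂ ZG; with |ZG| = 19.4 on the right of MZ, G = Z + 19.4·(0.9903, 0.1392) = (47.13, 30.32). Then |EG| = |G − E| = 56.04.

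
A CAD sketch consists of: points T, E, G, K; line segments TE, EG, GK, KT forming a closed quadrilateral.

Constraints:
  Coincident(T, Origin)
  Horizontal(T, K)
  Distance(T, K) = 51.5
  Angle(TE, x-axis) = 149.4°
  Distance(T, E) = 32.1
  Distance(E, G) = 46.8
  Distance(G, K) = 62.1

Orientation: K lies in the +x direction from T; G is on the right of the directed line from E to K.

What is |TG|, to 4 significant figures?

25.43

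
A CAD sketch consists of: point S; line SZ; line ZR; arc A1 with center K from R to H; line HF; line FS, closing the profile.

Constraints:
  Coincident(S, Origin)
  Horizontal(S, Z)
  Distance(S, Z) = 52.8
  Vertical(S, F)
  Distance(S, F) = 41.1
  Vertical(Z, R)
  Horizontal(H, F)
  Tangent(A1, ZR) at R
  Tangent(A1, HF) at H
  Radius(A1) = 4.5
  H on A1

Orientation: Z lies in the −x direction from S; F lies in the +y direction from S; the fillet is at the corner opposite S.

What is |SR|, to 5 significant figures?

64.245

S is at the origin; SZ is horizontal with |SZ| = 52.8 and Z on the −x side, so Z = (-52.800, 0.0000). S and F share the same x with |SF| = 41.1 and F on the +y side, so F = (0.0000, 41.100). The virtual corner opposite S is at (-52.800, 41.100). Since A1 is tangent to ZR there, KR ⟂ ZR and A1 meets HF tangentially, so KH is at right angles to HF, with radius 4.5, so the center K sits 4.5 in from both sides at K = (-48.300, 36.600). That places the tangent points at R = (-52.800, 36.600) on ZR and H = (-48.300, 41.100) on HF. Then |SR| = |R − S| = 64.245.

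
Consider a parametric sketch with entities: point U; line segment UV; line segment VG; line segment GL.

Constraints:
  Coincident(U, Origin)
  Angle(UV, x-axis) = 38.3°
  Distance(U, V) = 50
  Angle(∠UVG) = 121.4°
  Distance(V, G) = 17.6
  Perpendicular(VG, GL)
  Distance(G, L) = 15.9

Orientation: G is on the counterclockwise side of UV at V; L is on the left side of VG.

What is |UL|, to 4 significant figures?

51.21

U is at the origin; UV runs at 38.3° with length 50.0, so V = 50.0·(cos 38.3°, sin 38.3°) = (39.24, 30.99). ∠UVG = 121.4°, so VG runs at 38.3° + (180° − 121.4°) = 96.90° from the x-axis; with |VG| = 17.6, G = V + 17.6·(cos 96.90°, sin 96.90°) = (37.12, 48.46). VG is perpendicular to GL; with |GL| = 15.9 on the left of VG, L = G + 15.9·(-0.9928, -0.1201) = (21.34, 46.55). Then |UL| = |L − U| = 51.21.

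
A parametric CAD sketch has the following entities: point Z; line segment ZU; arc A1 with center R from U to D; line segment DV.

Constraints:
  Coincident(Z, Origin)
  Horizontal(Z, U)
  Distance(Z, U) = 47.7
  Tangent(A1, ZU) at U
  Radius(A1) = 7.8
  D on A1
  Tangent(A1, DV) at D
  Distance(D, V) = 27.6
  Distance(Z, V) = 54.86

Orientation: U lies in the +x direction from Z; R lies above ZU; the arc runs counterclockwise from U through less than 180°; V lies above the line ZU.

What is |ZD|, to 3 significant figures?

55.8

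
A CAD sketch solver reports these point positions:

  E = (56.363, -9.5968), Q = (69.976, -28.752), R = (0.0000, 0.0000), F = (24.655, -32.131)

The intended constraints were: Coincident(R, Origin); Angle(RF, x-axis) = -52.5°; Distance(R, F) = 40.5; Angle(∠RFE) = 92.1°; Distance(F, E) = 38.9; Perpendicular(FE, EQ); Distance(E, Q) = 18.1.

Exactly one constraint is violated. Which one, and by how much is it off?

Distance(E, Q) = 18.1 — off by 5.40.

R = (0.00, 0.00) ✓; RF at -52.50° ✓; |RF| = 40.50 ✓; ∠RFE = 92.10° ✓; |FE| = 38.90 ✓; ∠(FE, EQ) = 90.00° ✓; |EQ| = 23.50 ✗.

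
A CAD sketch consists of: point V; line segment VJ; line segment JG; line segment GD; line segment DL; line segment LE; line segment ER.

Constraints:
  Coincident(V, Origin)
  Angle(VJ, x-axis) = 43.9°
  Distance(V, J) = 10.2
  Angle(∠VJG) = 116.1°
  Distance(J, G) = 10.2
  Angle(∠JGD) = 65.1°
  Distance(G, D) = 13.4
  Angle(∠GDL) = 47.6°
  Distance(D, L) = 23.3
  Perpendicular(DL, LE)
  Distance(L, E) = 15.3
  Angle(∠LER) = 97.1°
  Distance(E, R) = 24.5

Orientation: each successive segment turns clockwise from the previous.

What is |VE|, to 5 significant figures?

28.220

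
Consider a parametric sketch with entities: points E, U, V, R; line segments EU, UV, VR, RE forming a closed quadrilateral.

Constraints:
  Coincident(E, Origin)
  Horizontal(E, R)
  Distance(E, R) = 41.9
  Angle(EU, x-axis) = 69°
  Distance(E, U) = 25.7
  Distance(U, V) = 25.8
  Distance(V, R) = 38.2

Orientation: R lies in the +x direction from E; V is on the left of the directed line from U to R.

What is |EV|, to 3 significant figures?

48.5

Checks: |UV| = 25.80 ✓; |VR| = 38.20 ✓.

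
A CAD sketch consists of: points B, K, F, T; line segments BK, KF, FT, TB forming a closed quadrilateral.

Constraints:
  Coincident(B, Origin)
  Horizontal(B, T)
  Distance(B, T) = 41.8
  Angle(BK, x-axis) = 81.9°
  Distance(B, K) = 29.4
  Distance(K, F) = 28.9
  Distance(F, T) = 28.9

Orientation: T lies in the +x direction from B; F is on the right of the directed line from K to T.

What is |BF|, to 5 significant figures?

13.039

B is at the origin; B and T share the same y with |BT| = 41.8 and T in +x, so T = (41.8, 0). BK runs at 81.9° with |BK| = 29.4, so K = (4.1425, 29.107). F is determined by |KF| = 28.9 and |FT| = 28.9 together: it lies at the intersection of circle(K, 28.9) and circle(T, 28.9). With |KT| = 47.595, the foot of the radical line on KT is 23.798 from K and the perpendicular offset is √(28.9² − 23.798²) = 16.398. Taking the right-of-KT solution: F = (12.943, 1.5793).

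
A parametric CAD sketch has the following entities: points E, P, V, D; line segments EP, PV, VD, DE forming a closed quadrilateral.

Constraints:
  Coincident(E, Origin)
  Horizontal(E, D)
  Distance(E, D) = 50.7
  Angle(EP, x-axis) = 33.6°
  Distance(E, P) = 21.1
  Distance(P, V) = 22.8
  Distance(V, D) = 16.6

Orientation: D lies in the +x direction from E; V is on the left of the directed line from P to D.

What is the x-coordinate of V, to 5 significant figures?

40.338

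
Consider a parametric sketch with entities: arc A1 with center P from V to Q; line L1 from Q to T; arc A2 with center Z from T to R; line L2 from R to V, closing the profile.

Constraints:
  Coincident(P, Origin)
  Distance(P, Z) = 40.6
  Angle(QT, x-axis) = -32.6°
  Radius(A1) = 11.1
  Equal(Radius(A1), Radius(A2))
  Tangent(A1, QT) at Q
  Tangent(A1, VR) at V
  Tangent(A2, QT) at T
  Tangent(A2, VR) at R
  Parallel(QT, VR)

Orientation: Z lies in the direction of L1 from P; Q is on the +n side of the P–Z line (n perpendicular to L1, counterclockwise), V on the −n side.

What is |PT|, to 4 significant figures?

42.09

The slot axis is L1's direction at -32.6°, so u = (cos -32.6°, sin -32.6°) = (0.8425, -0.5388) and n = (−sin -32.6°, cos -32.6°) = (0.5388, 0.8425). P is at the origin and Z lies 40.6 along u from P, so Z = 40.6·u = (34.20, -21.87). Tangency of A1 to both parallel lines with radius 11.1 puts Q and V at P ± 11.1·n: Q = (5.980, 9.351), V = (-5.980, -9.351). Equal radii place T and R the same way about Z: T = Z + 11.1·n = (40.18, -12.52), R = Z − 11.1·n = (28.22, -31.23). Then |PT| = |T − P| = 42.09.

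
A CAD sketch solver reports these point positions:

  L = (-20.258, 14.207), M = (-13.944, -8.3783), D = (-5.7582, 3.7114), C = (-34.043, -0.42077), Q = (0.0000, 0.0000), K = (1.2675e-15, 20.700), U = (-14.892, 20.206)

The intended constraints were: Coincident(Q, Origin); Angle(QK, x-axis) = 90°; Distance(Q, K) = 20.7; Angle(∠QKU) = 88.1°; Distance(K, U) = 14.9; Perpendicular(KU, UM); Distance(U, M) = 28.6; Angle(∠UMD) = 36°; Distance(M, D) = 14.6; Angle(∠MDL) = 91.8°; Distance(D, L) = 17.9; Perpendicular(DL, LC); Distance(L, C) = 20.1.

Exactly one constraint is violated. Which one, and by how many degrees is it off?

Perpendicular(DL, LC) — off by 7.40°.

Q = (0.00, 0.00) ✓; QK at 90.00° ✓; |QK| = 20.70 ✓; ∠QKU = 88.10° ✓; |KU| = 14.90 ✓; ∠(KU, UM) = 90.00° ✓; |UM| = 28.60 ✓; ∠UMD = 36.00° ✓; |MD| = 14.60 ✓; ∠MDL = 91.80° ✓; |DL| = 17.90 ✓; ∠(DL, LC) = 82.60° ✗; |LC| = 20.10 ✓.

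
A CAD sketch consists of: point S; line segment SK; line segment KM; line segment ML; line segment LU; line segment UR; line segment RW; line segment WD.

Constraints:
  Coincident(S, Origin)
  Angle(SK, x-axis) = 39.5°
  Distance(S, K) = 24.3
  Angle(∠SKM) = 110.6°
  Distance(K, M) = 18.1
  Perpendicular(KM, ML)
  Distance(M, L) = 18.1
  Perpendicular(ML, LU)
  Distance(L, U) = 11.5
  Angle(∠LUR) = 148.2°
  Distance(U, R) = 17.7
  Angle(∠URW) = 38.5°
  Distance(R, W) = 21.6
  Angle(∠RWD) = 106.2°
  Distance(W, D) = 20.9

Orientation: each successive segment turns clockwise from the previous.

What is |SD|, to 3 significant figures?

29.8

S is at the origin; SK runs at 39.5° with length 24.3, so K = (18.8, 15.5). ∠SKM = 110.6° gives KM at -29.9° from the x-axis; with |KM| = 18.1, M = (34.4, 6.43). KM ⟂ ML, so ML runs at -120°; with |ML| = 18.1, L = (25.4, -9.26). ML is perpendicular to LU, so LU runs at 150°; with |LU| = 11.5, U = (15.4, -3.52). ∠LUR = 148.2° gives UR at 118° from the x-axis; with |UR| = 17.7, R = (7.06, 12.1). ∠URW = 38.5° gives RW at -23.2° from the x-axis; with |RW| = 21.6, W = (26.9, 3.55). ∠RWD = 106.2° gives WD at -97.0° from the x-axis; with |WD| = 20.9, D = (24.4, -17.2). Then |SD| = |D − S| = 29.8.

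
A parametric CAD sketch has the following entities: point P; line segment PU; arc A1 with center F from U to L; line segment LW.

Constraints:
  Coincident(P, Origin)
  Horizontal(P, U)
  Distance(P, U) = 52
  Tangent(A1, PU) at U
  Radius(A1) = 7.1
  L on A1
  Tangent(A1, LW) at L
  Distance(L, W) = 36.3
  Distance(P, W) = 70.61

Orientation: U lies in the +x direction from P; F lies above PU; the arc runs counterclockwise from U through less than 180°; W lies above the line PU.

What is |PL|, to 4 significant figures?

59.58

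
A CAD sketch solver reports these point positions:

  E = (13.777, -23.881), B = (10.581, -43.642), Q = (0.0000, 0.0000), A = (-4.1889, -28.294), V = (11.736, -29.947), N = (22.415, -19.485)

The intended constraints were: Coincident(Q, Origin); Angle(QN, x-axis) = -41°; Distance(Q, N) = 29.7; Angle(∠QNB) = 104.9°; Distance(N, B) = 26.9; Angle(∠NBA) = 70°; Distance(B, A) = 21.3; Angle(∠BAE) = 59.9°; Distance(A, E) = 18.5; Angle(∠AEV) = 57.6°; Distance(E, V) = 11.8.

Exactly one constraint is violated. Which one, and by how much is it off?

Distance(E, V) = 11.8 — off by 5.40.

Q = (0.00, 0.00) ✓; QN at -41.00° ✓; |QN| = 29.70 ✓; ∠QNB = 104.9° ✓; |NB| = 26.90 ✓; ∠NBA = 70.00° ✓; |BA| = 21.30 ✓; ∠BAE = 59.90° ✓; |AE| = 18.50 ✓; ∠AEV = 57.60° ✓; |EV| = 6.400 ✗.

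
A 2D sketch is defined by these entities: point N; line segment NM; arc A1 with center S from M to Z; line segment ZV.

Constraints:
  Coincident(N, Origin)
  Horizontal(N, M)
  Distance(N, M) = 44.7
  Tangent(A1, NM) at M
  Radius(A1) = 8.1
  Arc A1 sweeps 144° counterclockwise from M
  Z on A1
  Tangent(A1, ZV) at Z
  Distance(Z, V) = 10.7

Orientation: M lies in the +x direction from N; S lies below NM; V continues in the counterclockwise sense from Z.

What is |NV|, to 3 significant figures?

52.9

N is at the origin; N and M share the same y with |NM| = 44.7 and M on the +x side, so M = (44.7, 0.00). The tangent condition forces SM to be normal to NM, so S = M + (0, -8.1) = (44.7, -8.10). On A1, M sits at bearing 90° from S; a 144° counterclockwise sweep puts Z at bearing 234°, so Z = S + 8.1·(cos 234°, sin 234°) = (39.9, -14.7). Since A1 is tangent to ZV there, SZ ⟂ ZV, so ZV runs along (−sin 234°, cos 234°); with |ZV| = 10.7, V = (48.6, -20.9). Then |NV| = |V − N| = 52.9.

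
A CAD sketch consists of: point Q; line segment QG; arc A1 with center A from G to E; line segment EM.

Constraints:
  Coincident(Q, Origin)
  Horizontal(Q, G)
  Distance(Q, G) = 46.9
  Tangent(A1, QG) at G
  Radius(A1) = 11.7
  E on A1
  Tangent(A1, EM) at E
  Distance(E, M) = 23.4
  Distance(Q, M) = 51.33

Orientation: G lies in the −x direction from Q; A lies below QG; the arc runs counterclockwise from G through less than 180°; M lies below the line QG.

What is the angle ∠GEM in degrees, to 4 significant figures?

110.3°

Q is at the origin; QG is horizontal with |QG| = 46.9 and G on the −x side, so G = (-46.90, 0.000). Since A1 is tangent to QG there, AG ⟂ QG, so A = G + (0, -11.7) = (-46.90, -11.70). Since AE ⟂ EM (tangency), |AM| = √(11.7² + 23.4²) = 26.16 regardless of where E sits on A1. So M lies on both circle(Q, 51.33) and circle(A, 26.16); the below-QG intersection is M = (-36.77, -35.82). E is the foot of the tangent from M: E = (-54.52, -20.58).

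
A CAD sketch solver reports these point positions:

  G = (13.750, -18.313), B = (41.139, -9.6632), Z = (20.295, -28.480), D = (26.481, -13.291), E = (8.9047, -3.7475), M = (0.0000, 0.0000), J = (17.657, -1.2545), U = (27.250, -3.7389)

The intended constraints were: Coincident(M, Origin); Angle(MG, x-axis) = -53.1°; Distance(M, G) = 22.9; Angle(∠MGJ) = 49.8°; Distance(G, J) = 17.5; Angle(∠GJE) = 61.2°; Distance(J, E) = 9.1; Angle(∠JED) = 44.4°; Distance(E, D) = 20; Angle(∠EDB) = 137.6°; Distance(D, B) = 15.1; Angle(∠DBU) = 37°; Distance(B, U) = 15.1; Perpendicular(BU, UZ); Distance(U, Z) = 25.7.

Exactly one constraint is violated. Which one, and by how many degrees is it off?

Perpendicular(BU, UZ) — off by 7.40°.

M = (0.00, 0.00) ✓; MG at -53.10° ✓; |MG| = 22.90 ✓; ∠MGJ = 49.80° ✓; |GJ| = 17.50 ✓; ∠GJE = 61.20° ✓; |JE| = 9.100 ✓; ∠JED = 44.40° ✓; |ED| = 20.00 ✓; ∠EDB = 137.6° ✓; |DB| = 15.10 ✓; ∠DBU = 37.00° ✓; |BU| = 15.10 ✓; ∠(BU, UZ) = 97.40° ✗; |UZ| = 25.70 ✓.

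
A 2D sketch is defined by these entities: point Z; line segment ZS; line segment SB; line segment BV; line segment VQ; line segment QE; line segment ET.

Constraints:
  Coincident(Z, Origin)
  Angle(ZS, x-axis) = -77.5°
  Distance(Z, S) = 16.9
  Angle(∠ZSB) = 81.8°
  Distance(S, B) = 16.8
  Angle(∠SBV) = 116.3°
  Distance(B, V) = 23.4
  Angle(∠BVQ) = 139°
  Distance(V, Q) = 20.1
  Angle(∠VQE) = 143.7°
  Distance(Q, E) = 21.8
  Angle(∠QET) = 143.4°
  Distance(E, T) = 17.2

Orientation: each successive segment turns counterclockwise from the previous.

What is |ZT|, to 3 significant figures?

40.8

Z is at the origin; ZS runs at -77.5° with length 16.9, so S = (3.66, -16.5). ∠ZSB = 81.8° gives SB at 20.7° from the x-axis; with |SB| = 16.8, B = (19.4, -10.6). ∠SBV = 116.3° gives BV at 84.4° from the x-axis; with |BV| = 23.4, V = (21.7, 12.7). ∠BVQ = 139.0° gives VQ at 125° from the x-axis; with |VQ| = 20.1, Q = (10.0, 29.1). ∠VQE = 143.7° gives QE at 162° from the x-axis; with |QE| = 21.8, E = (-10.7, 36.0). ∠QET = 143.4° gives ET at -162° from the x-axis; with |ET| = 17.2, T = (-27.0, 30.6). Then |ZT| = |T − Z| = 40.8.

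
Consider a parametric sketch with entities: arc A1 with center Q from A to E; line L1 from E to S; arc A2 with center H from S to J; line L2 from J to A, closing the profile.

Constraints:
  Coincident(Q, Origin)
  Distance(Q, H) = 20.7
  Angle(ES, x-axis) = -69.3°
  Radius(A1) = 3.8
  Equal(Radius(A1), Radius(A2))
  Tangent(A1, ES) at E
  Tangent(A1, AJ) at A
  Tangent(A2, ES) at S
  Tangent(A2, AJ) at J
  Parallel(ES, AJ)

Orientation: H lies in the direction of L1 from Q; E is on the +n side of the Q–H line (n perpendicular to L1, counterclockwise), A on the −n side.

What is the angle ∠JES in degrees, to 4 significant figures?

20.16°

The slot axis is L1's direction at -69.3°, so u = (cos -69.3°, sin -69.3°) = (0.3535, -0.9354) and n = (−sin -69.3°, cos -69.3°) = (0.9354, 0.3535). Q is at the origin and H lies 20.7 along u from Q, so H = 20.7·u = (7.317, -19.36). Tangency of A1 to both parallel lines with radius 3.8 puts E and A at Q ± 3.8·n: E = (3.555, 1.343), A = (-3.555, -1.343). Equal radii place S and J the same way about H: S = H + 3.8·n = (10.87, -18.02), J = H − 3.8·n = (3.762, -20.71). Then cos ∠JES = EJ·ES / (|EJ||ES|), giving 20.16°.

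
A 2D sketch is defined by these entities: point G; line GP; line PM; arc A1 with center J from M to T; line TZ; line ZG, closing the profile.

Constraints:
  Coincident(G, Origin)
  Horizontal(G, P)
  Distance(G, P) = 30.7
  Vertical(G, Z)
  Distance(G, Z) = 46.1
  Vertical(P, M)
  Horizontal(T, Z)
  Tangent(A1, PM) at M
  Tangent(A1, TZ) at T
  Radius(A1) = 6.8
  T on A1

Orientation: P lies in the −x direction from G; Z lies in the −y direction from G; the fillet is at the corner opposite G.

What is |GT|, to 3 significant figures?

51.9

G is at the origin; G and P share the same y with |GP| = 30.7 and P on the −x side, so P = (-30.7, 0.00). GZ is vertical with |GZ| = 46.1 and Z on the −y side, so Z = (0.00, -46.1). The virtual corner opposite G is at (-30.7, -46.1). Tangency of A1 to PM means the radius JM is perpendicular to PM and the tangent condition forces JT to be normal to TZ, with radius 6.8, so the center J sits 6.8 in from both sides at J = (-23.9, -39.3). That places the tangent points at M = (-30.7, -39.3) on PM and T = (-23.9, -46.1) on TZ. Then |GT| = |T − G| = 51.9.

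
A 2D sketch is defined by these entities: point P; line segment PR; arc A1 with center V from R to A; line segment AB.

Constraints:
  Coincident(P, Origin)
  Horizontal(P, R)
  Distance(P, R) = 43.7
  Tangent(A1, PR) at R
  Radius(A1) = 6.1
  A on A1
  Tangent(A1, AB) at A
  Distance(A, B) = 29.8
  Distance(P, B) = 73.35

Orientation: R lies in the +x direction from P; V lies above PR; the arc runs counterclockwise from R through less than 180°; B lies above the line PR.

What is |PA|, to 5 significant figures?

47.675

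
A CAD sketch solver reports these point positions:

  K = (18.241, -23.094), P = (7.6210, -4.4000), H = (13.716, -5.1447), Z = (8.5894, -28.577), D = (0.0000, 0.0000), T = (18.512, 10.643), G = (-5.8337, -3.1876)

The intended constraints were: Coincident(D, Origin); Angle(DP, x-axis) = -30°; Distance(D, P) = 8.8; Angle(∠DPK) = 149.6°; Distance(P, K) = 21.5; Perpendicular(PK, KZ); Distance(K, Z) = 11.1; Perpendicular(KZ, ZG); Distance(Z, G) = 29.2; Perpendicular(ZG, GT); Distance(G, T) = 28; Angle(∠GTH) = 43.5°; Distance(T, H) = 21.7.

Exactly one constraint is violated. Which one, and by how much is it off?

Distance(T, H) = 21.7 — off by 5.20.

D = (0.00, 0.00) ✓; DP at -30.00° ✓; |DP| = 8.800 ✓; ∠DPK = 149.6° ✓; |PK| = 21.50 ✓; ∠(PK, KZ) = 90.00° ✓; |KZ| = 11.10 ✓; ∠(KZ, ZG) = 90.00° ✓; |ZG| = 29.20 ✓; ∠(ZG, GT) = 90.00° ✓; |GT| = 28.00 ✓; ∠GTH = 43.50° ✓; |TH| = 16.50 ✗.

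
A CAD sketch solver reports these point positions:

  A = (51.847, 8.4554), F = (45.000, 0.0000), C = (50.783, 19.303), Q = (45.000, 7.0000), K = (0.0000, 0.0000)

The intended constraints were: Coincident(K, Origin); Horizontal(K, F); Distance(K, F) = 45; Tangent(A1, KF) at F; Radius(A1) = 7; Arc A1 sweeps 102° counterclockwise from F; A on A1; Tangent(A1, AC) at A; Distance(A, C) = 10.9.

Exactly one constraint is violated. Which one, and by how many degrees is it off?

Tangent(A1, AC) at A — off by 6.40°.

K = (0.00, 0.00) ✓; K.y = 0.00, F.y = 0.00 ✓; |KF| = 45.00 ✓; ∠(QF, FK) = 90.00° ✓; |QF| = 7.000 ✓; bearing(Q→A) − bearing(Q→F) = 102.0° ✓; |QA| = 7.000 ✓; ∠(QA, AC) = 96.40° ✗; |AC| = 10.90 ✓.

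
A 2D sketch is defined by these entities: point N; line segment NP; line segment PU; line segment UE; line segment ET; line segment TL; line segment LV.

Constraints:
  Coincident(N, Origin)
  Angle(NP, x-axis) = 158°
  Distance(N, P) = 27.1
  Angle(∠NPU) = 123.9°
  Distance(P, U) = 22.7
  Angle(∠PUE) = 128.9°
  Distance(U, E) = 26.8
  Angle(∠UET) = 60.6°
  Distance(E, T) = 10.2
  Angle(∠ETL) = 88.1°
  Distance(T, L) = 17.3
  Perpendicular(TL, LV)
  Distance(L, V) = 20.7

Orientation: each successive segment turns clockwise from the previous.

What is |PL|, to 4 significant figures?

27.71

N is at the origin; NP runs at 158.0° with length 27.1, so P = (-25.13, 10.15). ∠NPU = 123.9° gives PU at 101.9° from the x-axis; with |PU| = 22.7, U = (-29.81, 32.36). ∠PUE = 128.9° gives UE at 50.80° from the x-axis; with |UE| = 26.8, E = (-12.87, 53.13). ∠UET = 60.6° gives ET at -68.60° from the x-axis; with |ET| = 10.2, T = (-9.147, 43.64). ∠ETL = 88.1° gives TL at -160.5° from the x-axis; with |TL| = 17.3, L = (-25.46, 37.86). Then |PL| = |L − P| = 27.71.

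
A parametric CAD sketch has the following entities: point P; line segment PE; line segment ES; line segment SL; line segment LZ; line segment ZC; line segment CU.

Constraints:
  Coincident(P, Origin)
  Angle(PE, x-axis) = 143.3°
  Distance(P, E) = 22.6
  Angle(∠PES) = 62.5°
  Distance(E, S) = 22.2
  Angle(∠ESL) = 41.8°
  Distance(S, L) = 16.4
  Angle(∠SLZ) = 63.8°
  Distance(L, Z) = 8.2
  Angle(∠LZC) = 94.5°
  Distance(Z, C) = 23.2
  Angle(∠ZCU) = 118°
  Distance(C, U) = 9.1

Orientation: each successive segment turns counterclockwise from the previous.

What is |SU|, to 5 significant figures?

14.175

∠LZC = 94.5° gives ZC at -119.30° from the x-axis; with |ZC| = 23.2, C = (-27.722, -14.880). ∠ZCU = 118.0° gives CU at -57.300° from the x-axis; with |CU| = 9.1, U = (-22.806, -22.537). Then |SU| = |U − S| = 14.175.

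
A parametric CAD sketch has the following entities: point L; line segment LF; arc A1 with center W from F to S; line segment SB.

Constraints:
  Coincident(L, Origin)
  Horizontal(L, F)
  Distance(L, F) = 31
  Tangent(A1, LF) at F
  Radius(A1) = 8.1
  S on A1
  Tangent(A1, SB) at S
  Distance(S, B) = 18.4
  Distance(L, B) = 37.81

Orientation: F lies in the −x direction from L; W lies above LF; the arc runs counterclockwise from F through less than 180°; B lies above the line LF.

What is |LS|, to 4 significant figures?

24.84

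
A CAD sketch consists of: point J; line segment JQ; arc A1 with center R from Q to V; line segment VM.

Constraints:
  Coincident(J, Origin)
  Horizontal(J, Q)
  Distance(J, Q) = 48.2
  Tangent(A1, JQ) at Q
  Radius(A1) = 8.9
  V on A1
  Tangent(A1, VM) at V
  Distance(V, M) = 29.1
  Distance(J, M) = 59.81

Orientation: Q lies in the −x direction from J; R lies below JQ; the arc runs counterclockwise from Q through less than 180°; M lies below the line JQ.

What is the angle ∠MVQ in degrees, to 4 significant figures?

123.7°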